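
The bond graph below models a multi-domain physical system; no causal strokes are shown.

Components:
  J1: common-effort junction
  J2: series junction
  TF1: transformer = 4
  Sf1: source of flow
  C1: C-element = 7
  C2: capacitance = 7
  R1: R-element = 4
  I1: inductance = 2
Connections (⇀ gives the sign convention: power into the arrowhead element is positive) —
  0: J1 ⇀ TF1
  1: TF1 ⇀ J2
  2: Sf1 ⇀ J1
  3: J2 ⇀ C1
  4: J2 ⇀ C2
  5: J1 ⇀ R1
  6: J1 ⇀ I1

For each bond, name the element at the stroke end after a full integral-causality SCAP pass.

β2 stroke at Sf1  (Sf1 (Sf) sets flow on bond)
β3 stroke at J2  (C1 integral (e out))
β4 stroke at J2  (C2: C, integral causality)
β1 stroke at TF1  (J2: last free bond brings flow in)
β0 stroke at J1  (TF1 one-in-one-out from 1)
β5 stroke at R1  (J1 effort already set via bond 0)
β6 stroke at I1  (common-e at J1 fixed by 0)

b0 |J1
b1 |TF1
b2 |Sf1
b3 |J2
b4 |J2
b5 |R1
b6 |I1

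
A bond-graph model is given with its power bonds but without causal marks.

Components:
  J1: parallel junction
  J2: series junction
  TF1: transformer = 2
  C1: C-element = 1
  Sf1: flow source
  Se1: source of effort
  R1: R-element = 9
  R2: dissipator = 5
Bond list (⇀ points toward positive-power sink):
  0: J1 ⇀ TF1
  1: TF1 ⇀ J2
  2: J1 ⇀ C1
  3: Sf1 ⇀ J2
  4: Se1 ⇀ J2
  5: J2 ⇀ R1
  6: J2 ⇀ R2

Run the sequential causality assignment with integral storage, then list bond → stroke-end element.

b0 stroke at TF1
b1 stroke at J2
b2 stroke at J1
b3 stroke at Sf1
b4 stroke at J2
b5 stroke at J2
b6 stroke at J2

β3 →Sf1  (source Sf1 imposes f)
β4 →J2  (source Se1 imposes e)
β1 →J2  (J2 flow already set via bond 3)
β5 →J2  (common-f at J2 fixed by 3)
β6 →J2  (J2 flow already set via bond 3)
β0 →TF1  (TF1 one-in-one-out from 1)
β2 →J1  (only one effort-in slot at J1)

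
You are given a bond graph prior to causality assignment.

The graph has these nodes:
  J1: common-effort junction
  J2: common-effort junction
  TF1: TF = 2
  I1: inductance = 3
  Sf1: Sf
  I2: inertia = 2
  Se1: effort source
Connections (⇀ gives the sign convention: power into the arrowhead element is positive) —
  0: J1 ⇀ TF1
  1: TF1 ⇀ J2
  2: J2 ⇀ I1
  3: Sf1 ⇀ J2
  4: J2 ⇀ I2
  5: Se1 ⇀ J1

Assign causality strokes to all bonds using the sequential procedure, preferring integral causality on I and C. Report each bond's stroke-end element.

bond 3 stroke→Sf1  (Sf1 fixes flow; stroke at Sf1)
bond 5 stroke→J1  (Se1: effort source, stroke at far end)
bond 0 stroke→TF1  (J1 effort already set via bond 5)
bond 1 stroke→J2  (TF1: transformer flips bond 0)
bond 2 stroke→I1  (common-e at J2 fixed by 1)
bond 4 stroke→I2  (0-jn J2 has e-setter on 1)

#0 stroke at TF1
#1 stroke at J2
#2 stroke at I1
#3 stroke at Sf1
#4 stroke at I2
#5 stroke at J1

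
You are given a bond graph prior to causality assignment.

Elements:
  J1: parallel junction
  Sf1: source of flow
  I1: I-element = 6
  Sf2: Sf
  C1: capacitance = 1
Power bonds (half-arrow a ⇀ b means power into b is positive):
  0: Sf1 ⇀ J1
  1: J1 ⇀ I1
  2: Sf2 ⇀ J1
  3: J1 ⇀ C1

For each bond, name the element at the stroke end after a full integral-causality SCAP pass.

β0 stroke→Sf1
β1 stroke→I1
β2 stroke→Sf2
β3 stroke→J1

β0 stroke→Sf1  (Sf1 fixes flow; stroke at Sf1)
β2 stroke→Sf2  (Sf2: flow source, stroke at near end)
β1 stroke→I1  (I1 integral (f out))
β3 stroke→J1  (closing 0-jn rule on J1)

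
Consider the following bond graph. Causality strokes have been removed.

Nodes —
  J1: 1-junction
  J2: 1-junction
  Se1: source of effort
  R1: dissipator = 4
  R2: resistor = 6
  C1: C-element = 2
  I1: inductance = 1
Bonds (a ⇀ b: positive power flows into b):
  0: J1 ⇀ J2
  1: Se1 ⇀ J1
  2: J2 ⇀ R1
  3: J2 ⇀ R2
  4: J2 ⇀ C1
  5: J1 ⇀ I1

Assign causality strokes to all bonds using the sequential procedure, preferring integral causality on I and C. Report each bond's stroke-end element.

β1 stroke at J1  (Se1 fixes effort; stroke away)
β4 stroke at J2  (prefer integral on C1)
β5 stroke at I1  (prefer integral on I1)
β0 stroke at J1  (J1: bond 5 brought flow, rest push out)
β2 stroke at J2  (common-f at J2 fixed by 0)
β3 stroke at J2  (J2 flow already set via bond 0)

β0 stroke at J1
β1 stroke at J1
β2 stroke at J2
β3 stroke at J2
β4 stroke at J2
β5 stroke at I1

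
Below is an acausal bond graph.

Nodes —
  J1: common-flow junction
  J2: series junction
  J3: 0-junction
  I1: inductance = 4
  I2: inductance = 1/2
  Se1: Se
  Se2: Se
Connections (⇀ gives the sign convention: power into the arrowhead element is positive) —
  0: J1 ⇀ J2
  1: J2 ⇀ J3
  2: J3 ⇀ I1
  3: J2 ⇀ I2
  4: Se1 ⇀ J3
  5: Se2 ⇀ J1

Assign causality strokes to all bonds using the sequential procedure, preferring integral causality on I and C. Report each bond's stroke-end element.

β4 |J3  (Se1 fixes effort; stroke away)
β5 |J1  (Se2 fixes effort; stroke away)
β0 |J2  (J1 needs exactly one f-in)
β1 |J2  (J3: bond 4 brought effort, rest push out)
β2 |I1  (J3: bond 4 brought effort, rest push out)
β3 |I2  (closing 1-jn rule on J2)

bond 0 stroke→J2
bond 1 stroke→J2
bond 2 stroke→I1
bond 3 stroke→I2
bond 4 stroke→J3
bond 5 stroke→J1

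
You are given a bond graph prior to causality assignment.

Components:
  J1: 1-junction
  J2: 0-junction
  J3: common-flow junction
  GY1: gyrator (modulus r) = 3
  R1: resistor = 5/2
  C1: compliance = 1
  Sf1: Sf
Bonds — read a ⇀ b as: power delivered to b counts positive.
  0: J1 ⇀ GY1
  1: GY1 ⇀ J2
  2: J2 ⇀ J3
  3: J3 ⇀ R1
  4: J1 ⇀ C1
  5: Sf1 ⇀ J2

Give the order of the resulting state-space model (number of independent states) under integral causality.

#5 →Sf1  (Sf1: flow source, stroke at near end)
#4 →J1  (C1: C, integral causality)
#0 →GY1  (closing 1-jn rule on J1)
#1 →GY1  (GY GY1: same side as bond 0)
#2 →J2  (J2: last free bond brings effort in)
#3 →J3  (J3: bond 2 brought flow, rest push out)

1  (C1 all integral)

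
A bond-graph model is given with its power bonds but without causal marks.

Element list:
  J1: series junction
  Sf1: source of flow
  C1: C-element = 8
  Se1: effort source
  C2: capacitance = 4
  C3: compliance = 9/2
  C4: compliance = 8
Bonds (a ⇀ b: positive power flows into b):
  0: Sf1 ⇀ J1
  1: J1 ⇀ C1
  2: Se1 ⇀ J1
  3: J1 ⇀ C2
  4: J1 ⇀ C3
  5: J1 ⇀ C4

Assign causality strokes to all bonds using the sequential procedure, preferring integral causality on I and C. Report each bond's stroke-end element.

β0 stroke→Sf1
β1 stroke→J1
β2 stroke→J1
β3 stroke→J1
β4 stroke→J1
β5 stroke→J1

#0 →Sf1  (Sf1 (Sf) sets flow on bond)
#2 →J1  (source Se1 imposes e)
#1 →J1  (common-f at J1 fixed by 0)
#3 →J1  (J1: bond 0 brought flow, rest push out)
#4 →J1  (common-f at J1 fixed by 0)
#5 →J1  (common-f at J1 fixed by 0)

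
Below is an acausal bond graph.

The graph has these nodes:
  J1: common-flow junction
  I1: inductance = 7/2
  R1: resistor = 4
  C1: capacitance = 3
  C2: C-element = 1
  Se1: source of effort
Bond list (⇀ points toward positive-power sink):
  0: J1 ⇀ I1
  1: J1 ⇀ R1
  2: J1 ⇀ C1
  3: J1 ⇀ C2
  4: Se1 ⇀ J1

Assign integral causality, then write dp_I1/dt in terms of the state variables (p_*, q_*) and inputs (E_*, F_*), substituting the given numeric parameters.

β4 |J1  (Se1: effort source, stroke at far end)
β0 |I1  (I1 integral (f out))
β1 |J1  (common-f at J1 fixed by 0)
β2 |J1  (1-jn J1 has f-setter on 0)
β3 |J1  (J1 flow already set via bond 0)

dp_I1/dt = E_Se1 - 8*p_I1/7 - q_C1/3 - q_C2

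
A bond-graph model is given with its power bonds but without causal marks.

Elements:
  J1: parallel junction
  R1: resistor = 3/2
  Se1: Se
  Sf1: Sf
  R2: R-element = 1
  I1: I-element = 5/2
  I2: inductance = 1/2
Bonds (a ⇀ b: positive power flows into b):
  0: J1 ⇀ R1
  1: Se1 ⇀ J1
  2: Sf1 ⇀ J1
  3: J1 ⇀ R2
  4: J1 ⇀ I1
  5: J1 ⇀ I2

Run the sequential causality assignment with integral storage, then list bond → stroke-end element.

#0 |R1
#1 |J1
#2 |Sf1
#3 |R2
#4 |I1
#5 |I2

bond 1 |J1  (Se1 (Se) sets effort on bond)
bond 2 |Sf1  (source Sf1 imposes f)
bond 0 |R1  (J1 effort already set via bond 1)
bond 3 |R2  (common-e at J1 fixed by 1)
bond 4 |I1  (J1 effort already set via bond 1)
bond 5 |I2  (J1: bond 1 brought effort, rest push out)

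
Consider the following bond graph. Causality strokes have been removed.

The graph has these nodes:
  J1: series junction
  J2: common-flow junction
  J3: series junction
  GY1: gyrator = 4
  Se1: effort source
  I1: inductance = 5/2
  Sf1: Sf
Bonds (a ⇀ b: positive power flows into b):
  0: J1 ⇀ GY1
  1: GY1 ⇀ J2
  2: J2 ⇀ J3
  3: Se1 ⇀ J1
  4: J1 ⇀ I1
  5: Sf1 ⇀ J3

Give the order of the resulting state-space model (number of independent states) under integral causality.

1  (I1 all integral)

b3 |J1  (Se1 fixes effort; stroke away)
b5 |Sf1  (Sf1 fixes flow; stroke at Sf1)
b2 |J3  (common-f at J3 fixed by 5)
b1 |J2  (J2: bond 2 brought flow, rest push out)
b0 |J1  (GY1: gyrator matches bond 1)
b4 |I1  (J1 needs exactly one f-in)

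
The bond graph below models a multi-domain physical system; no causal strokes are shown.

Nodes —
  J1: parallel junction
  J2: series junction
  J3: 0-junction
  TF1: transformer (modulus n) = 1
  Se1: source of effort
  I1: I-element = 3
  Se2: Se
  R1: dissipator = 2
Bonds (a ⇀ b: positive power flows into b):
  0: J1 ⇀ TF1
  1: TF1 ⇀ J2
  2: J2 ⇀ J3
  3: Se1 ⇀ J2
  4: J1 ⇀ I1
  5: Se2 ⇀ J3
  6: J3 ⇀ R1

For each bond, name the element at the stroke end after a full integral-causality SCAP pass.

#3 stroke→J2  (Se1 (Se) sets effort on bond)
#5 stroke→J3  (Se2 fixes effort; stroke away)
#2 stroke→J2  (J3 effort already set via bond 5)
#6 stroke→R1  (J3: bond 5 brought effort, rest push out)
#1 stroke→TF1  (only one flow-in slot at J2)
#0 stroke→J1  (TF TF1: opposite of bond 1)
#4 stroke→I1  (0-jn J1 has e-setter on 0)

b0 |J1
b1 |TF1
b2 |J2
b3 |J2
b4 |I1
b5 |J3
b6 |R1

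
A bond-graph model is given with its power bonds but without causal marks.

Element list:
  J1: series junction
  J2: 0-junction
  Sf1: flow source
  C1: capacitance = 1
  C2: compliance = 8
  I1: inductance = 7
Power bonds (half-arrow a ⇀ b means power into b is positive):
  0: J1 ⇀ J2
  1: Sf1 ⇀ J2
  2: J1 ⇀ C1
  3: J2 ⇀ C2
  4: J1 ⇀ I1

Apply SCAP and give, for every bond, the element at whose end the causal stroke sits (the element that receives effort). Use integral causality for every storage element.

b1 stroke at Sf1  (Sf1 fixes flow; stroke at Sf1)
b2 stroke at J1  (C1: C, integral causality)
b3 stroke at J2  (prefer integral on C2)
b0 stroke at J1  (common-e at J2 fixed by 3)
b4 stroke at I1  (closing 1-jn rule on J1)

b0 stroke→J1
b1 stroke→Sf1
b2 stroke→J1
b3 stroke→J2
b4 stroke→I1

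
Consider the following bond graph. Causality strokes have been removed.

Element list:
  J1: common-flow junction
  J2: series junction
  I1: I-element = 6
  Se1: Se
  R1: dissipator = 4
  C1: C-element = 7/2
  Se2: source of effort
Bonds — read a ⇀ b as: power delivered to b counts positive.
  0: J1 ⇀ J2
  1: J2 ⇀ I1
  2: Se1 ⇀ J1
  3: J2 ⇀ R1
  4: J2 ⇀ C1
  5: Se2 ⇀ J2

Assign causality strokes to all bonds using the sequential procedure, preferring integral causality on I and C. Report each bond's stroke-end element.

#2 stroke at J1  (Se1 (Se) sets effort on bond)
#5 stroke at J2  (Se2 (Se) sets effort on bond)
#0 stroke at J2  (J1 needs exactly one f-in)
#1 stroke at I1  (I1 integral (f out))
#3 stroke at J2  (J2: bond 1 brought flow, rest push out)
#4 stroke at J2  (J2 flow already set via bond 1)

#0 stroke→J2
#1 stroke→I1
#2 stroke→J1
#3 stroke→J2
#4 stroke→J2
#5 stroke→J2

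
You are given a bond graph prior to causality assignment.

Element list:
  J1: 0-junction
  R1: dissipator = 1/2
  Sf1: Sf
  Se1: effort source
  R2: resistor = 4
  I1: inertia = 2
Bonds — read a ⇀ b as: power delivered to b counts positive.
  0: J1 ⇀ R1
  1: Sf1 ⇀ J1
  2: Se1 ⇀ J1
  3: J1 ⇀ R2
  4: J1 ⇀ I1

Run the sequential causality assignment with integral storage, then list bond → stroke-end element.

#1 stroke→Sf1  (Sf1: flow source, stroke at near end)
#2 stroke→J1  (Se1: effort source, stroke at far end)
#0 stroke→R1  (0-jn J1 has e-setter on 2)
#3 stroke→R2  (0-jn J1 has e-setter on 2)
#4 stroke→I1  (J1 effort already set via bond 2)

b0 →R1
b1 →Sf1
b2 →J1
b3 →R2
b4 →I1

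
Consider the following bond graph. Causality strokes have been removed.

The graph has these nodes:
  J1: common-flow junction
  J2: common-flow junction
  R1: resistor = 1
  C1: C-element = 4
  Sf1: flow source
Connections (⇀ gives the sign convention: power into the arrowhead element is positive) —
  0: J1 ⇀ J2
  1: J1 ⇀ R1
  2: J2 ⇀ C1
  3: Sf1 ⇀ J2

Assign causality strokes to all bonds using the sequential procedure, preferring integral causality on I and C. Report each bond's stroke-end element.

β0 stroke at J2
β1 stroke at J1
β2 stroke at J2
β3 stroke at Sf1

bond 3 stroke→Sf1  (Sf1: flow source, stroke at near end)
bond 0 stroke→J2  (1-jn J2 has f-setter on 3)
bond 2 stroke→J2  (common-f at J2 fixed by 3)
bond 1 stroke→J1  (J1: bond 0 brought flow, rest push out)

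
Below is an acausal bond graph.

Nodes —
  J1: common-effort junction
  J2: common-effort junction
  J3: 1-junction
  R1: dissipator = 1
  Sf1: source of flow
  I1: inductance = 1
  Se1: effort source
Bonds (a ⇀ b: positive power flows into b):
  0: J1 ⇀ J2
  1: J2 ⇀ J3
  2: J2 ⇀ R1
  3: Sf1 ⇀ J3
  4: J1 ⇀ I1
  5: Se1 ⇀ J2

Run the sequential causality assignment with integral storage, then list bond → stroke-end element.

b3 |Sf1  (Sf1 fixes flow; stroke at Sf1)
b5 |J2  (source Se1 imposes e)
b0 |J1  (J2 effort already set via bond 5)
b1 |J3  (common-e at J2 fixed by 5)
b2 |R1  (J2: bond 5 brought effort, rest push out)
b4 |I1  (common-e at J1 fixed by 0)

bond 0 stroke at J1
bond 1 stroke at J3
bond 2 stroke at R1
bond 3 stroke at Sf1
bond 4 stroke at I1
bond 5 stroke at J2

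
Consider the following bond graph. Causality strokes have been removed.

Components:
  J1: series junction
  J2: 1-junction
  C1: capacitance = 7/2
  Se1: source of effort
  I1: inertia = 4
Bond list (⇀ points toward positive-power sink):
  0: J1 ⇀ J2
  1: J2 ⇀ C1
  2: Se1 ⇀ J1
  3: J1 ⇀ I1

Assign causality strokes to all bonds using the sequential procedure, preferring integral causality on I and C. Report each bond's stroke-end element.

β0 stroke at J1
β1 stroke at J2
β2 stroke at J1
β3 stroke at I1

β2 |J1  (Se1: effort source, stroke at far end)
β1 |J2  (prefer integral on C1)
β0 |J1  (only one flow-in slot at J2)
β3 |I1  (only one flow-in slot at J1)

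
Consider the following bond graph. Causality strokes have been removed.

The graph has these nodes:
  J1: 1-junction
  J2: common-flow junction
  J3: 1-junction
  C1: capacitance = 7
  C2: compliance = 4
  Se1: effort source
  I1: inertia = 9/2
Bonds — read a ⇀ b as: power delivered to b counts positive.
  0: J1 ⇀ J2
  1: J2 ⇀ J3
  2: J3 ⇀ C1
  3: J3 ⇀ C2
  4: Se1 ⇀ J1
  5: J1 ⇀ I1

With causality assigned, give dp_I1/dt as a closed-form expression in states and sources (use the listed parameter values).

dp_I1/dt = E_Se1 - q_C1/7 - q_C2/4

β4 |J1  (source Se1 imposes e)
β2 |J3  (C1 outputs effort q/C1)
β3 |J3  (C2: C, integral causality)
β1 |J2  (closing 1-jn rule on J3)
β0 |J1  (closing 1-jn rule on J2)
β5 |I1  (J1: last free bond brings flow in)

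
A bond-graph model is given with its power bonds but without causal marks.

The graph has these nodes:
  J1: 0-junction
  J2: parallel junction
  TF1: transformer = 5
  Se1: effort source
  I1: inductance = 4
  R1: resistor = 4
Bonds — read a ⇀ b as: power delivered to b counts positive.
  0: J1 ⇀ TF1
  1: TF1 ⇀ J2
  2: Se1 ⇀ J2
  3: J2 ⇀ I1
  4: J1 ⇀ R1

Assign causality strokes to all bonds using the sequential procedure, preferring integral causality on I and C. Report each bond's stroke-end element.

bond 2 stroke→J2  (Se1: effort source, stroke at far end)
bond 1 stroke→TF1  (J2 effort already set via bond 2)
bond 3 stroke→I1  (common-e at J2 fixed by 2)
bond 0 stroke→J1  (through TF1, causality passes straight; one stroke at TF1)
bond 4 stroke→R1  (common-e at J1 fixed by 0)

#0 stroke at J1
#1 stroke at TF1
#2 stroke at J2
#3 stroke at I1
#4 stroke at R1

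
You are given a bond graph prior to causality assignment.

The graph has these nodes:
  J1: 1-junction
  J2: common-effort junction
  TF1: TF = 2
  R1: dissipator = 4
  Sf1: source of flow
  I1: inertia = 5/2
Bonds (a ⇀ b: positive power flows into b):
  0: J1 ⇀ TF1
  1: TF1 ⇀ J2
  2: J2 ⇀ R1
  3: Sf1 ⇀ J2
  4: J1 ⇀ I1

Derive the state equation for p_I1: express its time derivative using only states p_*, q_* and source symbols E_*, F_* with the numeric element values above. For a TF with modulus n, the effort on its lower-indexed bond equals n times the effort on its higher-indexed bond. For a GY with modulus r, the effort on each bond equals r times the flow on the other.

dp_I1/dt = -8*F_Sf1 - 32*p_I1/5

b3 |Sf1  (Sf1 fixes flow; stroke at Sf1)
b4 |I1  (I1 outputs flow p/I1)
b0 |J1  (J1 flow already set via bond 4)
b1 |TF1  (TF1: transformer flips bond 0)
b2 |J2  (J2 needs exactly one e-in)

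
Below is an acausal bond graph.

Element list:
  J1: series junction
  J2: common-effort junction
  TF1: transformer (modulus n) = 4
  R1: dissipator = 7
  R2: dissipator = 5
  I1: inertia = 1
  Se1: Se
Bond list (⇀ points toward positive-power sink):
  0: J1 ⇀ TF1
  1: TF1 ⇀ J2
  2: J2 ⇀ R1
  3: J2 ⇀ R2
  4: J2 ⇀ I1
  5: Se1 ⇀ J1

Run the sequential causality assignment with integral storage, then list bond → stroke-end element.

bond 0 |TF1
bond 1 |J2
bond 2 |R1
bond 3 |R2
bond 4 |I1
bond 5 |J1

bond 5 stroke at J1  (Se1 fixes effort; stroke away)
bond 0 stroke at TF1  (J1 needs exactly one f-in)
bond 1 stroke at J2  (TF1: transformer flips bond 0)
bond 2 stroke at R1  (J2: bond 1 brought effort, rest push out)
bond 3 stroke at R2  (common-e at J2 fixed by 1)
bond 4 stroke at I1  (J2 effort already set via bond 1)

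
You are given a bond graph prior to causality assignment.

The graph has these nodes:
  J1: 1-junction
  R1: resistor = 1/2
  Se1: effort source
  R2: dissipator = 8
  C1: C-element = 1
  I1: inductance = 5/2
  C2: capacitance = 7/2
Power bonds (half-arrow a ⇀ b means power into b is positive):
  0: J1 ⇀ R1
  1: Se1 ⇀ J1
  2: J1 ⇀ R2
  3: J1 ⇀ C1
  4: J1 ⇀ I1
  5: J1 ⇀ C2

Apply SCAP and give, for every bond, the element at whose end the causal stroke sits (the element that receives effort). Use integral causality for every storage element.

#1 stroke→J1  (Se1 (Se) sets effort on bond)
#3 stroke→J1  (C1 integral (e out))
#4 stroke→I1  (prefer integral on I1)
#0 stroke→J1  (J1: bond 4 brought flow, rest push out)
#2 stroke→J1  (J1: bond 4 brought flow, rest push out)
#5 stroke→J1  (common-f at J1 fixed by 4)

#0 stroke→J1
#1 stroke→J1
#2 stroke→J1
#3 stroke→J1
#4 stroke→I1
#5 stroke→J1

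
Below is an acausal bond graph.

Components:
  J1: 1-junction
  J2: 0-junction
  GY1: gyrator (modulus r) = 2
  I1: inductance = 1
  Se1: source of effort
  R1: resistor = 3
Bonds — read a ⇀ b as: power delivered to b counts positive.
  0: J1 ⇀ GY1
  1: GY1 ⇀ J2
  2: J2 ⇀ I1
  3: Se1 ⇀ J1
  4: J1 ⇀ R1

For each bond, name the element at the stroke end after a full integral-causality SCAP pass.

bond 3 |J1  (Se1: effort source, stroke at far end)
bond 2 |I1  (I1: I, integral causality)
bond 1 |J2  (only one effort-in slot at J2)
bond 0 |J1  (GY GY1: same side as bond 1)
bond 4 |R1  (J1: last free bond brings flow in)

b0 |J1
b1 |J2
b2 |I1
b3 |J1
b4 |R1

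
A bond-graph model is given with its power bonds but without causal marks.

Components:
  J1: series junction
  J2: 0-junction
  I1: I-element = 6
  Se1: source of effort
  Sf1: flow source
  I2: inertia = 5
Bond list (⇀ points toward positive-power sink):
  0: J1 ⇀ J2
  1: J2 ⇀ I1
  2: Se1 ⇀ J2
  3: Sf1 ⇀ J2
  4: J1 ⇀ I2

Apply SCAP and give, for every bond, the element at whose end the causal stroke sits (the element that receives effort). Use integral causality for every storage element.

b2 |J2  (Se1 (Se) sets effort on bond)
b3 |Sf1  (Sf1 fixes flow; stroke at Sf1)
b0 |J1  (common-e at J2 fixed by 2)
b1 |I1  (common-e at J2 fixed by 2)
b4 |I2  (J1: last free bond brings flow in)

#0 stroke→J1
#1 stroke→I1
#2 stroke→J2
#3 stroke→Sf1
#4 stroke→I2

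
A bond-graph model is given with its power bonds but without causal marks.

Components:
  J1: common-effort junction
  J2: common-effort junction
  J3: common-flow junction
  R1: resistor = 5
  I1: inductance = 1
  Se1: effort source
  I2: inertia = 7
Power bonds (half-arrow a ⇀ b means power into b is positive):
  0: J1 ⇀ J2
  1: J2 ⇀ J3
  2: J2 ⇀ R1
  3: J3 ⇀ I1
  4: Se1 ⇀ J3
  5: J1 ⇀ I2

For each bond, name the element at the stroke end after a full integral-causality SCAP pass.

β4 stroke→J3  (Se1: effort source, stroke at far end)
β3 stroke→I1  (I1: I, integral causality)
β1 stroke→J3  (common-f at J3 fixed by 3)
β5 stroke→I2  (I2: I, integral causality)
β0 stroke→J1  (J1: last free bond brings effort in)
β2 stroke→J2  (closing 0-jn rule on J2)

b0 →J1
b1 →J3
b2 →J2
b3 →I1
b4 →J3
b5 →I2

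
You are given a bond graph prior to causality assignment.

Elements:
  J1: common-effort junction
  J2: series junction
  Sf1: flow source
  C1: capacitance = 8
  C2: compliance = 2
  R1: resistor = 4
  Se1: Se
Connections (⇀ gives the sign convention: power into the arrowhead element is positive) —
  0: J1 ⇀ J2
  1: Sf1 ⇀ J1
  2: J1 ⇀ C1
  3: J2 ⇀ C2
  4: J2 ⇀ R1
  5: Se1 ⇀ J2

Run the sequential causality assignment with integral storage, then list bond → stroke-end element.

β0 stroke→J2
β1 stroke→Sf1
β2 stroke→J1
β3 stroke→J2
β4 stroke→R1
β5 stroke→J2

bond 1 stroke→Sf1  (Sf1 fixes flow; stroke at Sf1)
bond 5 stroke→J2  (source Se1 imposes e)
bond 2 stroke→J1  (prefer integral on C1)
bond 0 stroke→J2  (0-jn J1 has e-setter on 2)
bond 3 stroke→J2  (C2: C, integral causality)
bond 4 stroke→R1  (closing 1-jn rule on J2)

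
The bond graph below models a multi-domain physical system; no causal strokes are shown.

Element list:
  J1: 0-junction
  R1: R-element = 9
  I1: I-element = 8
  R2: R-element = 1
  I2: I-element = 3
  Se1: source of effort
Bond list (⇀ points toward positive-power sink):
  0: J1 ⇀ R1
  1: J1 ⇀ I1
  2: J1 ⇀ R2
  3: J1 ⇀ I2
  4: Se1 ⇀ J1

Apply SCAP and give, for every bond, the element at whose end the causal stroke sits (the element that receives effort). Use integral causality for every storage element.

#4 |J1  (Se1: effort source, stroke at far end)
#0 |R1  (J1 effort already set via bond 4)
#1 |I1  (J1: bond 4 brought effort, rest push out)
#2 |R2  (J1 effort already set via bond 4)
#3 |I2  (common-e at J1 fixed by 4)

#0 →R1
#1 →I1
#2 →R2
#3 →I2
#4 →J1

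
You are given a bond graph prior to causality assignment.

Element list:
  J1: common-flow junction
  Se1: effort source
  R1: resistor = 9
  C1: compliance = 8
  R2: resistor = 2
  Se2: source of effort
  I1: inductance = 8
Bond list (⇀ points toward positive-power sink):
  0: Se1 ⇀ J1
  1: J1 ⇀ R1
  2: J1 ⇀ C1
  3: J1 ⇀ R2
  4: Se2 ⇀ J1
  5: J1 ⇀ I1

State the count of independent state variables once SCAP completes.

b0 stroke→J1  (source Se1 imposes e)
b4 stroke→J1  (Se2 (Se) sets effort on bond)
b2 stroke→J1  (C1 integral (e out))
b5 stroke→I1  (I1: I, integral causality)
b1 stroke→J1  (J1 flow already set via bond 5)
b3 stroke→J1  (1-jn J1 has f-setter on 5)

2  (C1, I1 all integral)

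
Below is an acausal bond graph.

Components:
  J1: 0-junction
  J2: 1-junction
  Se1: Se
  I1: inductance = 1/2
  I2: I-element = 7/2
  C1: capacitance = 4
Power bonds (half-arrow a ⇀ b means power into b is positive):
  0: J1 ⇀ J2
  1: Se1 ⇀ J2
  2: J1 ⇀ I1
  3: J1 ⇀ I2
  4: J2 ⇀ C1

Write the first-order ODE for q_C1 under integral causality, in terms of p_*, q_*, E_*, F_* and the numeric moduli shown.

dq_C1/dt = -2*p_I1 - 2*p_I2/7

b1 |J2  (source Se1 imposes e)
b2 |I1  (I1 outputs flow p/I1)
b3 |I2  (prefer integral on I2)
b0 |J1  (J1: last free bond brings effort in)
b4 |J2  (J2: bond 0 brought flow, rest push out)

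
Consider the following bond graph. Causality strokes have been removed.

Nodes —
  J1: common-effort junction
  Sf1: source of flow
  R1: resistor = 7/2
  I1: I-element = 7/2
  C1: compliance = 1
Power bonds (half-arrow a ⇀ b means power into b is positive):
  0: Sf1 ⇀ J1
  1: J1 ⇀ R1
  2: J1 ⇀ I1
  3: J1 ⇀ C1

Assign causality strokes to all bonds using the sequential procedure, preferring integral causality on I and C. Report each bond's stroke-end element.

#0 stroke at Sf1
#1 stroke at R1
#2 stroke at I1
#3 stroke at J1

bond 0 |Sf1  (Sf1: flow source, stroke at near end)
bond 2 |I1  (I1: I, integral causality)
bond 3 |J1  (C1 outputs effort q/C1)
bond 1 |R1  (common-e at J1 fixed by 3)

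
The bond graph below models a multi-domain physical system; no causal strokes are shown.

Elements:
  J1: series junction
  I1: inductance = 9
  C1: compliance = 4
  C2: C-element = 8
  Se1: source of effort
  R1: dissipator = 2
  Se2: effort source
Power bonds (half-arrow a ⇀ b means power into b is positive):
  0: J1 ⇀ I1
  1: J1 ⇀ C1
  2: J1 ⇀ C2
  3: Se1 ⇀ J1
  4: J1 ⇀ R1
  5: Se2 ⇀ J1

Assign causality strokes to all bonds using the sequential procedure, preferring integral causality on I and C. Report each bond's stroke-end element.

b3 stroke→J1  (Se1 fixes effort; stroke away)
b5 stroke→J1  (source Se2 imposes e)
b0 stroke→I1  (prefer integral on I1)
b1 stroke→J1  (J1: bond 0 brought flow, rest push out)
b2 stroke→J1  (1-jn J1 has f-setter on 0)
b4 stroke→J1  (J1: bond 0 brought flow, rest push out)

#0 stroke→I1
#1 stroke→J1
#2 stroke→J1
#3 stroke→J1
#4 stroke→J1
#5 stroke→J1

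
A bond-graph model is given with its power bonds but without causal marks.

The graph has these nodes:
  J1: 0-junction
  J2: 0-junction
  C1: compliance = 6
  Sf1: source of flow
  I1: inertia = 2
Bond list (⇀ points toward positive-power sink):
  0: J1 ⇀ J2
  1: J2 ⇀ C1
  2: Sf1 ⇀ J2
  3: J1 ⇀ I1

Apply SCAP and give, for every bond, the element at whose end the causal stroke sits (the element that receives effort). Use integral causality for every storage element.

#2 |Sf1  (source Sf1 imposes f)
#1 |J2  (C1 outputs effort q/C1)
#0 |J1  (common-e at J2 fixed by 1)
#3 |I1  (common-e at J1 fixed by 0)

#0 stroke at J1
#1 stroke at J2
#2 stroke at Sf1
#3 stroke at I1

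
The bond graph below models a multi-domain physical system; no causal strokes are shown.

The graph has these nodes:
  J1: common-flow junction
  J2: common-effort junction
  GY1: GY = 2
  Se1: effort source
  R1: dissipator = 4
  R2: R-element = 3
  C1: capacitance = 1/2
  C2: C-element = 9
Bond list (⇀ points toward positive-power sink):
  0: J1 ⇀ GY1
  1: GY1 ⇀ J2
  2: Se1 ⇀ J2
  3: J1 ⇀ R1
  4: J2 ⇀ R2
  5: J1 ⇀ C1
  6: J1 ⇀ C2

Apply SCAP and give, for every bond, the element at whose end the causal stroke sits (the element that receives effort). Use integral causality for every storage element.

bond 2 stroke→J2  (Se1 fixes effort; stroke away)
bond 1 stroke→GY1  (common-e at J2 fixed by 2)
bond 4 stroke→R2  (0-jn J2 has e-setter on 2)
bond 0 stroke→GY1  (GY1: gyrator matches bond 1)
bond 3 stroke→J1  (1-jn J1 has f-setter on 0)
bond 5 stroke→J1  (common-f at J1 fixed by 0)
bond 6 stroke→J1  (1-jn J1 has f-setter on 0)

b0 →GY1
b1 →GY1
b2 →J2
b3 →J1
b4 →R2
b5 →J1
b6 →J1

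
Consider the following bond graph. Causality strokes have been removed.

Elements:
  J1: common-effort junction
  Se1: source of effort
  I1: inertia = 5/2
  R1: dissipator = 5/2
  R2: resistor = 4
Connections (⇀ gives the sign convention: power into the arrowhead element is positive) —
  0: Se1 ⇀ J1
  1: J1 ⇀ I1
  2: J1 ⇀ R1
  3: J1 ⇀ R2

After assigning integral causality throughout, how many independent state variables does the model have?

#0 stroke at J1  (Se1 fixes effort; stroke away)
#1 stroke at I1  (common-e at J1 fixed by 0)
#2 stroke at R1  (J1 effort already set via bond 0)
#3 stroke at R2  (J1 effort already set via bond 0)

1  (I1 all integral)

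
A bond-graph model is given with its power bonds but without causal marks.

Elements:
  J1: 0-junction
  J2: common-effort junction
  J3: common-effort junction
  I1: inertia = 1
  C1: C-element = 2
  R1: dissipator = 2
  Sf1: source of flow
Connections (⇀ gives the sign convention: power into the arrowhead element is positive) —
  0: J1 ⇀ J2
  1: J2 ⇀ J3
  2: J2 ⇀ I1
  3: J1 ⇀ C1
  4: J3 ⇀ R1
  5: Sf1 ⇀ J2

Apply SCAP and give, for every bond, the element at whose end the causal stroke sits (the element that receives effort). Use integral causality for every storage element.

bond 5 stroke at Sf1  (Sf1 (Sf) sets flow on bond)
bond 2 stroke at I1  (I1: I, integral causality)
bond 3 stroke at J1  (C1 outputs effort q/C1)
bond 0 stroke at J2  (common-e at J1 fixed by 3)
bond 1 stroke at J3  (J2 effort already set via bond 0)
bond 4 stroke at R1  (J3 effort already set via bond 1)

β0 stroke at J2
β1 stroke at J3
β2 stroke at I1
β3 stroke at J1
β4 stroke at R1
β5 stroke at Sf1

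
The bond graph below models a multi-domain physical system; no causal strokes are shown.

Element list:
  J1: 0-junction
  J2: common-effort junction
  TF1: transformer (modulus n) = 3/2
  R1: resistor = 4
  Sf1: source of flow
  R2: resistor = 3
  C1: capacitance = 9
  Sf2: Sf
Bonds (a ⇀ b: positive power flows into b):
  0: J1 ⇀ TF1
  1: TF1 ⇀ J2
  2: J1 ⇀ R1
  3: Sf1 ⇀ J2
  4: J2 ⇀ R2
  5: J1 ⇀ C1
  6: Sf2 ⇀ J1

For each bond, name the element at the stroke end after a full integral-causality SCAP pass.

β3 stroke→Sf1  (Sf1 fixes flow; stroke at Sf1)
β6 stroke→Sf2  (Sf2 (Sf) sets flow on bond)
β5 stroke→J1  (C1 integral (e out))
β0 stroke→TF1  (J1 effort already set via bond 5)
β2 stroke→R1  (J1: bond 5 brought effort, rest push out)
β1 stroke→J2  (TF TF1: opposite of bond 0)
β4 stroke→R2  (0-jn J2 has e-setter on 1)

#0 stroke at TF1
#1 stroke at J2
#2 stroke at R1
#3 stroke at Sf1
#4 stroke at R2
#5 stroke at J1
#6 stroke at Sf2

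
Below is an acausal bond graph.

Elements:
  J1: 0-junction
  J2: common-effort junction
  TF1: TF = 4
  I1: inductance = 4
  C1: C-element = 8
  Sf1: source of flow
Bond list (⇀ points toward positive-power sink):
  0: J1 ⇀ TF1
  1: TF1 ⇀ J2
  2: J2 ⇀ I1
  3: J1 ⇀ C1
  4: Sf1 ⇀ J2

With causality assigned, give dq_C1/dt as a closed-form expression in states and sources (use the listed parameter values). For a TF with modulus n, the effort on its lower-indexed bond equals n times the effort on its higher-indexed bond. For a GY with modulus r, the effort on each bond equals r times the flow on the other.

bond 4 stroke at Sf1  (Sf1 (Sf) sets flow on bond)
bond 2 stroke at I1  (I1 integral (f out))
bond 1 stroke at J2  (closing 0-jn rule on J2)
bond 0 stroke at TF1  (TF1 one-in-one-out from 1)
bond 3 stroke at J1  (J1 needs exactly one e-in)

dq_C1/dt = F_Sf1/4 - p_I1/16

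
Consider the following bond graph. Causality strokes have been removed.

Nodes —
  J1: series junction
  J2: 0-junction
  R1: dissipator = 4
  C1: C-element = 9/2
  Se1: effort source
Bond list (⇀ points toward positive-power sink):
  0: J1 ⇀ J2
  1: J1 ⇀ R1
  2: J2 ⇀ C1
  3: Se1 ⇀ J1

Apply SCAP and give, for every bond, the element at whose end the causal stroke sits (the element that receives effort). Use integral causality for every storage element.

bond 3 stroke→J1  (Se1 (Se) sets effort on bond)
bond 2 stroke→J2  (C1 integral (e out))
bond 0 stroke→J1  (J2: bond 2 brought effort, rest push out)
bond 1 stroke→R1  (only one flow-in slot at J1)

β0 →J1
β1 →R1
β2 →J2
β3 →J1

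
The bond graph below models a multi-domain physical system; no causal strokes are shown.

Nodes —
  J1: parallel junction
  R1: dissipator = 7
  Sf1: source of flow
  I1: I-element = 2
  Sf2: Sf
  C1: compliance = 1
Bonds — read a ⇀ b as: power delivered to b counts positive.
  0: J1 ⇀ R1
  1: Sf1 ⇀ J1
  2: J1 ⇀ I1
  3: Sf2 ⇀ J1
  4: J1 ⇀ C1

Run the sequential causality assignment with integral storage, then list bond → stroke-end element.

bond 1 stroke at Sf1  (Sf1 fixes flow; stroke at Sf1)
bond 3 stroke at Sf2  (Sf2 (Sf) sets flow on bond)
bond 2 stroke at I1  (I1: I, integral causality)
bond 4 stroke at J1  (prefer integral on C1)
bond 0 stroke at R1  (J1 effort already set via bond 4)

bond 0 |R1
bond 1 |Sf1
bond 2 |I1
bond 3 |Sf2
bond 4 |J1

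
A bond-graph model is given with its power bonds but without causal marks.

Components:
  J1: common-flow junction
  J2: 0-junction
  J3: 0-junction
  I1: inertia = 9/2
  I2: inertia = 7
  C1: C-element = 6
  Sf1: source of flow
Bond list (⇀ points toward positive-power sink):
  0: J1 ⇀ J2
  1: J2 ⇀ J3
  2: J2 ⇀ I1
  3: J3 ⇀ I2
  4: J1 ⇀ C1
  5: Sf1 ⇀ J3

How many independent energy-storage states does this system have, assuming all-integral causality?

β5 stroke→Sf1  (Sf1 (Sf) sets flow on bond)
β2 stroke→I1  (I1 integral (f out))
β3 stroke→I2  (I2 integral (f out))
β1 stroke→J3  (closing 0-jn rule on J3)
β0 stroke→J2  (only one effort-in slot at J2)
β4 stroke→J1  (J1: bond 0 brought flow, rest push out)

3  (C1, I1, I2 all integral)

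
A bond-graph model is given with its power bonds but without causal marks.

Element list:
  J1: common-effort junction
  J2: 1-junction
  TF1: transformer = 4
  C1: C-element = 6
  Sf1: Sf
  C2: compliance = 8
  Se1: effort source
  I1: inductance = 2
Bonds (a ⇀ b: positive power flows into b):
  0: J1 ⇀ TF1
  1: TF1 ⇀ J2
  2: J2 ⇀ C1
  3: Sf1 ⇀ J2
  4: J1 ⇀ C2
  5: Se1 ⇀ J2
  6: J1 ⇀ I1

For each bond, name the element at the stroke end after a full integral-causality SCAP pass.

#3 stroke→Sf1  (Sf1 (Sf) sets flow on bond)
#5 stroke→J2  (Se1 (Se) sets effort on bond)
#1 stroke→J2  (J2 flow already set via bond 3)
#2 stroke→J2  (1-jn J2 has f-setter on 3)
#0 stroke→TF1  (TF1: transformer flips bond 1)
#4 stroke→J1  (C2 integral (e out))
#6 stroke→I1  (J1 effort already set via bond 4)

b0 stroke at TF1
b1 stroke at J2
b2 stroke at J2
b3 stroke at Sf1
b4 stroke at J1
b5 stroke at J2
b6 stroke at I1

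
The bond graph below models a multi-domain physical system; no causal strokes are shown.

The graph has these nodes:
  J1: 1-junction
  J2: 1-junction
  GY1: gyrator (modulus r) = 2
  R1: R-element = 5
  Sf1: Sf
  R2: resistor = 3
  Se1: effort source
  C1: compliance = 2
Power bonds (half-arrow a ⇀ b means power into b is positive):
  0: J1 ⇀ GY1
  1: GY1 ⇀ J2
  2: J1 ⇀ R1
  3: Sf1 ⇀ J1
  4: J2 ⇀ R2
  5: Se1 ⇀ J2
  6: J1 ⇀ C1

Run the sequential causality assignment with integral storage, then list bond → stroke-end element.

β0 stroke at J1
β1 stroke at J2
β2 stroke at J1
β3 stroke at Sf1
β4 stroke at R2
β5 stroke at J2
β6 stroke at J1

bond 3 stroke→Sf1  (source Sf1 imposes f)
bond 5 stroke→J2  (source Se1 imposes e)
bond 0 stroke→J1  (common-f at J1 fixed by 3)
bond 2 stroke→J1  (1-jn J1 has f-setter on 3)
bond 6 stroke→J1  (1-jn J1 has f-setter on 3)
bond 1 stroke→J2  (GY1: gyrator matches bond 0)
bond 4 stroke→R2  (closing 1-jn rule on J2)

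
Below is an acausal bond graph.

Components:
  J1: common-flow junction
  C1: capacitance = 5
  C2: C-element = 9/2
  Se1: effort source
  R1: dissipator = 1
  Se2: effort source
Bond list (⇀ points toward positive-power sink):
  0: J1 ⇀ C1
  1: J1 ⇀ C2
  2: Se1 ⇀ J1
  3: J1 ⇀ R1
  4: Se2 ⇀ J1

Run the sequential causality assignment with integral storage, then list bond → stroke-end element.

b2 stroke at J1  (Se1 fixes effort; stroke away)
b4 stroke at J1  (source Se2 imposes e)
b0 stroke at J1  (C1 outputs effort q/C1)
b1 stroke at J1  (prefer integral on C2)
b3 stroke at R1  (closing 1-jn rule on J1)

#0 stroke→J1
#1 stroke→J1
#2 stroke→J1
#3 stroke→R1
#4 stroke→J1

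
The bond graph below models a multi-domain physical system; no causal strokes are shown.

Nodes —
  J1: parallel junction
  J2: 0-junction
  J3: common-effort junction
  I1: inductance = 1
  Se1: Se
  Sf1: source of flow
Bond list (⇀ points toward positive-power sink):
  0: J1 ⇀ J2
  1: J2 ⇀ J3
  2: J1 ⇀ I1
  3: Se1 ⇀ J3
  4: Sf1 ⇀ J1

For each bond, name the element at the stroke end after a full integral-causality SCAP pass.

#3 |J3  (Se1 (Se) sets effort on bond)
#4 |Sf1  (Sf1 fixes flow; stroke at Sf1)
#1 |J2  (J3: bond 3 brought effort, rest push out)
#0 |J1  (J2: bond 1 brought effort, rest push out)
#2 |I1  (common-e at J1 fixed by 0)

#0 stroke→J1
#1 stroke→J2
#2 stroke→I1
#3 stroke→J3
#4 stroke→Sf1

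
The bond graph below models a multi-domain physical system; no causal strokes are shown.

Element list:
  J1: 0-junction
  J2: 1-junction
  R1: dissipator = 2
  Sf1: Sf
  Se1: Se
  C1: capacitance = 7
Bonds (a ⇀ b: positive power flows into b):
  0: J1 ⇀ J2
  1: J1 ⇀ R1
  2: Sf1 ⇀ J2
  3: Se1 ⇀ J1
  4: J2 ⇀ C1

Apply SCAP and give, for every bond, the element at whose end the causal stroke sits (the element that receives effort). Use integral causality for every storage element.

β0 stroke at J2
β1 stroke at R1
β2 stroke at Sf1
β3 stroke at J1
β4 stroke at J2

#2 |Sf1  (Sf1 fixes flow; stroke at Sf1)
#3 |J1  (Se1 fixes effort; stroke away)
#0 |J2  (J1: bond 3 brought effort, rest push out)
#1 |R1  (J1: bond 3 brought effort, rest push out)
#4 |J2  (1-jn J2 has f-setter on 2)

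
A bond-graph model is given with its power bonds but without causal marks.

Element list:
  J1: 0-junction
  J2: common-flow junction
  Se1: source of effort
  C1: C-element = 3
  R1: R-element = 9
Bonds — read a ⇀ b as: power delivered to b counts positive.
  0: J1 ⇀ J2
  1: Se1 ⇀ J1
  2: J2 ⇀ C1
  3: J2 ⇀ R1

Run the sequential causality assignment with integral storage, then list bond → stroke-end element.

#0 stroke→J2
#1 stroke→J1
#2 stroke→J2
#3 stroke→R1

β1 stroke→J1  (Se1 (Se) sets effort on bond)
β0 stroke→J2  (J1: bond 1 brought effort, rest push out)
β2 stroke→J2  (prefer integral on C1)
β3 stroke→R1  (only one flow-in slot at J2)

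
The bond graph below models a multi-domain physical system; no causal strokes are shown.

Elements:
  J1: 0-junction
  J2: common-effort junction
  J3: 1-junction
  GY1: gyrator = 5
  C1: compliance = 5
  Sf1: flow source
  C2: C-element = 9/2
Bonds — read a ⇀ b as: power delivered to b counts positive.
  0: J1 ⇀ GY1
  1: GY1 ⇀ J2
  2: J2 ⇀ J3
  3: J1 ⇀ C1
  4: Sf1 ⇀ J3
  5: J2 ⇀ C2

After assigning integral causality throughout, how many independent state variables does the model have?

2  (C1, C2 all integral)

bond 4 stroke→Sf1  (Sf1 fixes flow; stroke at Sf1)
bond 2 stroke→J3  (common-f at J3 fixed by 4)
bond 3 stroke→J1  (prefer integral on C1)
bond 0 stroke→GY1  (J1: bond 3 brought effort, rest push out)
bond 1 stroke→GY1  (GY GY1: same side as bond 0)
bond 5 stroke→J2  (only one effort-in slot at J2)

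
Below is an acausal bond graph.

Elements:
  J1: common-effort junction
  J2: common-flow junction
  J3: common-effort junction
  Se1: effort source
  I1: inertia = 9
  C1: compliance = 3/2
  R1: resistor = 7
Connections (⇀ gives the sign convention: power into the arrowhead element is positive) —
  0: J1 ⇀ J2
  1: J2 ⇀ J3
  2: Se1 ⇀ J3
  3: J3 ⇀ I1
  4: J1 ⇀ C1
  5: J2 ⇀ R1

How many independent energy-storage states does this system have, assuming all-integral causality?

2  (C1, I1 all integral)

#2 stroke→J3  (Se1 fixes effort; stroke away)
#1 stroke→J2  (J3: bond 2 brought effort, rest push out)
#3 stroke→I1  (J3 effort already set via bond 2)
#4 stroke→J1  (prefer integral on C1)
#0 stroke→J2  (common-e at J1 fixed by 4)
#5 stroke→R1  (only one flow-in slot at J2)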